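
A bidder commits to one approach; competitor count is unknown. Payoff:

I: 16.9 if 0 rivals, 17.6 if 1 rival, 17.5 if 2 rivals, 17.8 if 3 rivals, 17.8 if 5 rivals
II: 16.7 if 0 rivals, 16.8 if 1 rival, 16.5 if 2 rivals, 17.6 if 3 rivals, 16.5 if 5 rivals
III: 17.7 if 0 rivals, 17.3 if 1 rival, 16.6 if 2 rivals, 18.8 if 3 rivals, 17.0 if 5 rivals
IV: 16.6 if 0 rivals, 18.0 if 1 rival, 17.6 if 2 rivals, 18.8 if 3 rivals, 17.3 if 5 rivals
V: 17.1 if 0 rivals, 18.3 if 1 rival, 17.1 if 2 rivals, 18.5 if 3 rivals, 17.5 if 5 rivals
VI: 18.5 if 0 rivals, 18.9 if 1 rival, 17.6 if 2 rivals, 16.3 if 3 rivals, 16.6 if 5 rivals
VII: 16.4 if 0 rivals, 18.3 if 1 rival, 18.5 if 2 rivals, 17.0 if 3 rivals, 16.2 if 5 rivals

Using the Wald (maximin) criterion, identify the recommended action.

Row minima: I=16.9, II=16.5, III=16.6, IV=16.6, V=17.1, VI=16.3, VII=16.2
Best worst-case = 17.1 → V.

V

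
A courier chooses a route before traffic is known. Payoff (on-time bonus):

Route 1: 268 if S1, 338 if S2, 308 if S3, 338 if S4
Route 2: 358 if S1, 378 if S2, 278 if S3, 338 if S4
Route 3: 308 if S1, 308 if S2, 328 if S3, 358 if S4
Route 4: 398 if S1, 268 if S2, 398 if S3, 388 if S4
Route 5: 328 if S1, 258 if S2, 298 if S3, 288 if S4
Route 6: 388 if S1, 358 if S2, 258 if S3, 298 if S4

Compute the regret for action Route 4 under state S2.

110

Best payoff under S2 is 378.
Regret = 378 − 268 = 110.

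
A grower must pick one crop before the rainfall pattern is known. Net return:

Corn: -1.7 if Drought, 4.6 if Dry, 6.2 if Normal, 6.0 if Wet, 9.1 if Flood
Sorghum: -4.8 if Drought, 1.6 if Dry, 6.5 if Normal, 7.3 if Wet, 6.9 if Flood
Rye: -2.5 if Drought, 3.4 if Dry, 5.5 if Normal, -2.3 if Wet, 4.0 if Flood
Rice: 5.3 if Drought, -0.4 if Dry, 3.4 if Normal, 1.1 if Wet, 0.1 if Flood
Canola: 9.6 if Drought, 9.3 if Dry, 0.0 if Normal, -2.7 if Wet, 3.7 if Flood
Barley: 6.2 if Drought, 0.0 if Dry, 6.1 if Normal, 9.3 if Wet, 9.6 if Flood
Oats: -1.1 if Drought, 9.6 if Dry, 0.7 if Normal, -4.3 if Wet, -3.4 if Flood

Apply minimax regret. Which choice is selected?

Barley

Column bests: Drought=9.6, Dry=9.6, Normal=6.5, Wet=9.3, Flood=9.6.
Corn regrets: 11.3, 5.0, 0.3, 3.3, 0.5 → max 11.3
Sorghum regrets: 14.4, 8.0, 0.0, 2.0, 2.7 → max 14.4
Rye regrets: 12.1, 6.2, 1.0, 11.6, 5.6 → max 12.1
Rice regrets: 4.3, 10.0, 3.1, 8.2, 9.5 → max 10.0
Canola regrets: 0.0, 0.3, 6.5, 12.0, 5.9 → max 12.0
Barley regrets: 3.4, 9.6, 0.4, 0.0, 0.0 → max 9.6
Oats regrets: 10.7, 0.0, 5.8, 13.6, 13.0 → max 13.6
Smallest max regret = 9.6 → Barley.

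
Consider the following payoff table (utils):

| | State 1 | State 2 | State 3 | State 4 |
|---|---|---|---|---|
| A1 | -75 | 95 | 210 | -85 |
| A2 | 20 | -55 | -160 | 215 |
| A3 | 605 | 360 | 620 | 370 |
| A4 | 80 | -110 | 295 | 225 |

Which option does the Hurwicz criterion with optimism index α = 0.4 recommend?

A1: 0.4·210 + 0.6·(-85) = 33
A2: 0.4·215 + 0.6·(-160) = -10
A3: 0.4·620 + 0.6·360 = 464
A4: 0.4·295 + 0.6·(-110) = 52
Highest Hurwicz score = 464 → A3.

A3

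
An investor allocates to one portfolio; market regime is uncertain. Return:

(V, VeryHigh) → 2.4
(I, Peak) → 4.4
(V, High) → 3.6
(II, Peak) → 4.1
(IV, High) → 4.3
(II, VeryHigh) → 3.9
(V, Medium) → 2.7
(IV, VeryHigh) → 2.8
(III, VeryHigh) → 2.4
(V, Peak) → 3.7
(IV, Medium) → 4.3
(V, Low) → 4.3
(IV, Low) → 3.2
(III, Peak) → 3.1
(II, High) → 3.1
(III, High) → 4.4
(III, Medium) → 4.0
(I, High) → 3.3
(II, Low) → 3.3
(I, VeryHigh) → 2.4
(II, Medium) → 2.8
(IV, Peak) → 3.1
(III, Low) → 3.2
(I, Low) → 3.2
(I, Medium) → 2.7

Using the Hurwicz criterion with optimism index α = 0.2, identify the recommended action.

I: 0.2·4.4 + 0.8·2.4 = 2.8
II: 0.2·4.1 + 0.8·2.8 = 3.06
III: 0.2·4.4 + 0.8·2.4 = 2.8
IV: 0.2·4.3 + 0.8·2.8 = 3.1
V: 0.2·4.3 + 0.8·2.4 = 2.78
Highest Hurwicz score = 3.1 → IV.

IV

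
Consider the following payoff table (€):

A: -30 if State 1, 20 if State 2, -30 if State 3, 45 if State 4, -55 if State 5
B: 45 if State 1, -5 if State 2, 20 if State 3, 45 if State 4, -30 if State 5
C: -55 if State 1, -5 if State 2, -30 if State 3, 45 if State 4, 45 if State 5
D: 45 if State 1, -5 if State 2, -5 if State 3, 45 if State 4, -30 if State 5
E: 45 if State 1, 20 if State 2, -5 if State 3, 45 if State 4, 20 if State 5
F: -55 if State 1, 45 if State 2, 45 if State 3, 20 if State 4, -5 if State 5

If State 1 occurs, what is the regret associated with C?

Best payoff under State 1 is 45.
Regret = 45 − (-55) = 100.

100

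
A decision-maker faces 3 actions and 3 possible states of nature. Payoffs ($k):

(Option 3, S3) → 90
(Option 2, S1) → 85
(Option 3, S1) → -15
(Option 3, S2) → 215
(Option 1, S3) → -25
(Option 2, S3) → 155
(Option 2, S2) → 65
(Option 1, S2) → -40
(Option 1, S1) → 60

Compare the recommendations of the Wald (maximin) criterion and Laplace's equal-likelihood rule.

maximin → Option 2; laplace → Option 2 (agree)

Row minima: Option 1=-40, Option 2=65, Option 3=-15
Best worst-case = 65 → Option 2.
Row averages: Option 1=-5/3, Option 2=305/3, Option 3=290/3
Highest average = 305/3 → Option 2.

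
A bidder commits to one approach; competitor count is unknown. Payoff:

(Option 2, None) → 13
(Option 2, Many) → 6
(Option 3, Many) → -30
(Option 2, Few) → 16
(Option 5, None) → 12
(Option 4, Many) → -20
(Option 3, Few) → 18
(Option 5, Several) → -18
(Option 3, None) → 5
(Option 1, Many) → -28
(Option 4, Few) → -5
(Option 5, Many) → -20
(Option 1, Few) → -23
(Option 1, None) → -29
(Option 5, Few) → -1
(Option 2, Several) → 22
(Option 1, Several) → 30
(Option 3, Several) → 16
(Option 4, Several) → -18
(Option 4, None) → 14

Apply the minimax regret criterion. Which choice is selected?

Option 2

Column bests: None=14, Few=18, Several=30, Many=6.
Option 1 regrets: 43, 41, 0, 34 → max 43
Option 2 regrets: 1, 2, 8, 0 → max 8
Option 3 regrets: 9, 0, 14, 36 → max 36
Option 4 regrets: 0, 23, 48, 26 → max 48
Option 5 regrets: 2, 19, 48, 26 → max 48
Smallest max regret = 8 → Option 2.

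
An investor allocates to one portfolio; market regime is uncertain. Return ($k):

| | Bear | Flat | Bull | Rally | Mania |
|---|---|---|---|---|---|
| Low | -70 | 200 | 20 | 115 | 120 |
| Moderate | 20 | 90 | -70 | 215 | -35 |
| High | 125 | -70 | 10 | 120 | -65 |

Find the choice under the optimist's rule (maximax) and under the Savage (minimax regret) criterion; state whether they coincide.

maximax → Moderate; minimax regret → Moderate (agree)

Row maxima: Low=200, Moderate=215, High=125
Best best-case = 215 → Moderate.
Column bests: Bear=125, Flat=200, Bull=20, Rally=215, Mania=120.
Low regrets: 195, 0, 0, 100, 0 → max 195
Moderate regrets: 105, 110, 90, 0, 155 → max 155
High regrets: 0, 270, 10, 95, 185 → max 270
Smallest max regret = 155 → Moderate.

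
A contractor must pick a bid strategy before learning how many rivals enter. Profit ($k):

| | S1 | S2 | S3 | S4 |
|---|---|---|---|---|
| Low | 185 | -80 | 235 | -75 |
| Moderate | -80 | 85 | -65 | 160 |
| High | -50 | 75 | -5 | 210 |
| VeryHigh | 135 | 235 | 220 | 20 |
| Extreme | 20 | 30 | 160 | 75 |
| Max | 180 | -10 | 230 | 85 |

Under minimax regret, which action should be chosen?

Column bests: S1=185, S2=235, S3=235, S4=210.
Low regrets: 0, 315, 0, 285 → max 315
Moderate regrets: 265, 150, 300, 50 → max 300
High regrets: 235, 160, 240, 0 → max 240
VeryHigh regrets: 50, 0, 15, 190 → max 190
Extreme regrets: 165, 205, 75, 135 → max 205
Max regrets: 5, 245, 5, 125 → max 245
Smallest max regret = 190 → VeryHigh.

VeryHigh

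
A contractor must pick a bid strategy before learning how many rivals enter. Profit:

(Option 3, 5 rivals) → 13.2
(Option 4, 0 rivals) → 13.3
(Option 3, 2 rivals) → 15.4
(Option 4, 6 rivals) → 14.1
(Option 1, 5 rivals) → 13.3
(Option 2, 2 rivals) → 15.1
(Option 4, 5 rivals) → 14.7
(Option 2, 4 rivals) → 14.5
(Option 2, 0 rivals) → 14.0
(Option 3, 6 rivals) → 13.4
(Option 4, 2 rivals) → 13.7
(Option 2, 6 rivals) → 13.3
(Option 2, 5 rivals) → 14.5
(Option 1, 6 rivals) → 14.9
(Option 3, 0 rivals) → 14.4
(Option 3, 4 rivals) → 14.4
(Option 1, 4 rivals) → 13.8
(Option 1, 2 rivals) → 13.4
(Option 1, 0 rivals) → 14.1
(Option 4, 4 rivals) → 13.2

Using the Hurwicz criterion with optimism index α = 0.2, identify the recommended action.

Option 1: 0.2·14.9 + 0.8·13.3 = 13.62
Option 2: 0.2·15.1 + 0.8·13.3 = 13.66
Option 3: 0.2·15.4 + 0.8·13.2 = 13.64
Option 4: 0.2·14.7 + 0.8·13.2 = 13.5
Highest Hurwicz score = 13.66 → Option 2.

Option 2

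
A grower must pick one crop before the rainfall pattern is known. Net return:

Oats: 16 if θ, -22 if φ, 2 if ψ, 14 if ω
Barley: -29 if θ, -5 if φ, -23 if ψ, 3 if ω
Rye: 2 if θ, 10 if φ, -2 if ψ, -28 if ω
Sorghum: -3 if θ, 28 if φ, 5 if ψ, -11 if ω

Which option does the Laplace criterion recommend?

Sorghum

Row averages: Oats=2.5, Barley=-13.5, Rye=-4.5, Sorghum=4.75
Highest average = 4.75 → Sorghum.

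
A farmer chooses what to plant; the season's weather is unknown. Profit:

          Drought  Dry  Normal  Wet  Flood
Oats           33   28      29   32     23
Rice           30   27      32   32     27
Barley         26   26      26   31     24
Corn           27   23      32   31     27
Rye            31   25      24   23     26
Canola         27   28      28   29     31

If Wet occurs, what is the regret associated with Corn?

1

Best payoff under Wet is 32.
Regret = 32 − 31 = 1.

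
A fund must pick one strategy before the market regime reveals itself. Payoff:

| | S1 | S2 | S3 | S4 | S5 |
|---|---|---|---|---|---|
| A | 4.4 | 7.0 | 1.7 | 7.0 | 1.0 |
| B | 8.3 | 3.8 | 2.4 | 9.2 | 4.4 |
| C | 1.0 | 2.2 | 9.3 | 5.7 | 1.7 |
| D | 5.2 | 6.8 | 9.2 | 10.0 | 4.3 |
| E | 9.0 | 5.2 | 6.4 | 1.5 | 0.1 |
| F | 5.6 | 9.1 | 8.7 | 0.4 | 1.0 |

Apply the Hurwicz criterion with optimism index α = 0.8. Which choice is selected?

D

A: 0.8·7.0 + 0.2·1.0 = 5.8
B: 0.8·9.2 + 0.2·2.4 = 7.84
C: 0.8·9.3 + 0.2·1.0 = 7.64
D: 0.8·10.0 + 0.2·4.3 = 8.86
E: 0.8·9.0 + 0.2·0.1 = 7.22
F: 0.8·9.1 + 0.2·0.4 = 7.36
Highest Hurwicz score = 8.86 → D.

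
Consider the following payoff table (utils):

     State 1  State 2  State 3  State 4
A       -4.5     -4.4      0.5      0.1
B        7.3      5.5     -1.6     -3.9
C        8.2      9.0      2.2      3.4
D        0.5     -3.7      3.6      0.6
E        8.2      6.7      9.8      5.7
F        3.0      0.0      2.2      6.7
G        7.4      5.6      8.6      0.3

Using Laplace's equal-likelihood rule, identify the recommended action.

Row averages: A=-2.075, B=1.825, C=5.7, D=0.25, E=7.6, F=2.975, G=5.475
Highest average = 7.6 → E.

E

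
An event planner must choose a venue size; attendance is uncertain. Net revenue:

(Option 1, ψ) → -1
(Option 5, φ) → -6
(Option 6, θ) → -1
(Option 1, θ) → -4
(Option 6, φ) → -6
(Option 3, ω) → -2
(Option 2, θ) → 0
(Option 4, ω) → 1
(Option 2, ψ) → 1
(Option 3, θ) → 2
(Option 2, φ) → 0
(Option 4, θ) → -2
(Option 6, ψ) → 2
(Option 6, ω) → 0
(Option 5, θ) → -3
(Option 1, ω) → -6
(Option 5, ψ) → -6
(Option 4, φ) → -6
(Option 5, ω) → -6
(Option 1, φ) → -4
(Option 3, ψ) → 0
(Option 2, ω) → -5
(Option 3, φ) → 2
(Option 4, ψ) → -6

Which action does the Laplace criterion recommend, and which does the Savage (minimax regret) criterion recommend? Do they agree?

laplace → Option 3; minimax regret → Option 3 (agree)

Row averages: Option 1=-3.75, Option 2=-1, Option 3=0.5, Option 4=-3.25, Option 5=-5.25, Option 6=-1.25
Highest average = 0.5 → Option 3.
Column bests: θ=2, φ=2, ψ=2, ω=1.
Option 1 regrets: 6, 6, 3, 7 → max 7
Option 2 regrets: 2, 2, 1, 6 → max 6
Option 3 regrets: 0, 0, 2, 3 → max 3
Option 4 regrets: 4, 8, 8, 0 → max 8
Option 5 regrets: 5, 8, 8, 7 → max 8
Option 6 regrets: 3, 8, 0, 1 → max 8
Smallest max regret = 3 → Option 3.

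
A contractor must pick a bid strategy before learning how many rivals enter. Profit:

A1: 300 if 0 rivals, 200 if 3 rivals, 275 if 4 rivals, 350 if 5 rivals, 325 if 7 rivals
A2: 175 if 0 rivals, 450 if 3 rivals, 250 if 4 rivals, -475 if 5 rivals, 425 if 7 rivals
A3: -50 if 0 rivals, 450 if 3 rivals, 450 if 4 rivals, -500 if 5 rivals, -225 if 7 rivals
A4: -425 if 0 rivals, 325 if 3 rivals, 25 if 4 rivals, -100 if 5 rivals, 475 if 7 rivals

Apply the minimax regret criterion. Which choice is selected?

A1

Column bests: 0 rivals=300, 3 rivals=450, 4 rivals=450, 5 rivals=350, 7 rivals=475.
A1 regrets: 0, 250, 175, 0, 150 → max 250
A2 regrets: 125, 0, 200, 825, 50 → max 825
A3 regrets: 350, 0, 0, 850, 700 → max 850
A4 regrets: 725, 125, 425, 450, 0 → max 725
Smallest max regret = 250 → A1.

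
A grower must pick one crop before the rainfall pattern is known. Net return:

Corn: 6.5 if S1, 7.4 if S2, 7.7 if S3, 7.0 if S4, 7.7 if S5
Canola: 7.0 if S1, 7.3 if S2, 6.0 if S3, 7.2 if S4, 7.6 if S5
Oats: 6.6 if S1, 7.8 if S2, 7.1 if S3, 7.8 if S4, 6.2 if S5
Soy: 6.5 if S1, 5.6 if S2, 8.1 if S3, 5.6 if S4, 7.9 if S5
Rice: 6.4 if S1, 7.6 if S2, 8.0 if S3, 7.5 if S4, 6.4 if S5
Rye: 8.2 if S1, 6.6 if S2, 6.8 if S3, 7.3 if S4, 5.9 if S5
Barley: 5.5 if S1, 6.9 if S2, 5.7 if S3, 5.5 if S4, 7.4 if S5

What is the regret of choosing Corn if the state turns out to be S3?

Best payoff under S3 is 8.1.
Regret = 8.1 − 7.7 = 0.4.

0.4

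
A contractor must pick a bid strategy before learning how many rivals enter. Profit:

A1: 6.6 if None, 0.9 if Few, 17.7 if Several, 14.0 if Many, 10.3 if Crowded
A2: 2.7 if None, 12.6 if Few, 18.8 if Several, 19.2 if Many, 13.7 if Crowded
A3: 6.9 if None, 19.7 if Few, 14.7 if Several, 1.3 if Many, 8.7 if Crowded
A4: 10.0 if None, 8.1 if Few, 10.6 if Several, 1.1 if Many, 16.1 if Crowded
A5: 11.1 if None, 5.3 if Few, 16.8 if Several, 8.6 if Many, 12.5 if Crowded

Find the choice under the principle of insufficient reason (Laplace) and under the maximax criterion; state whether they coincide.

laplace → A2; maximax → A3 (disagree)

Row averages: A1=9.9, A2=13.4, A3=10.26, A4=9.18, A5=10.86
Highest average = 13.4 → A2.
Row maxima: A1=17.7, A2=19.2, A3=19.7, A4=16.1, A5=16.8
Best best-case = 19.7 → A3.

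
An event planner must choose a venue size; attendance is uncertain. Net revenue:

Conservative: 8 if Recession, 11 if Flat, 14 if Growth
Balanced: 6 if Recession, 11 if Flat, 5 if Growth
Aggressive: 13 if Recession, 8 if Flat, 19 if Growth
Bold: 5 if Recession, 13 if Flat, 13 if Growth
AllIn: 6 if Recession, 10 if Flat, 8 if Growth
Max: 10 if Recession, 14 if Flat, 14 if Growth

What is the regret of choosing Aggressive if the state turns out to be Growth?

0

Best payoff under Growth is 19.
Regret = 19 − 19 = 0.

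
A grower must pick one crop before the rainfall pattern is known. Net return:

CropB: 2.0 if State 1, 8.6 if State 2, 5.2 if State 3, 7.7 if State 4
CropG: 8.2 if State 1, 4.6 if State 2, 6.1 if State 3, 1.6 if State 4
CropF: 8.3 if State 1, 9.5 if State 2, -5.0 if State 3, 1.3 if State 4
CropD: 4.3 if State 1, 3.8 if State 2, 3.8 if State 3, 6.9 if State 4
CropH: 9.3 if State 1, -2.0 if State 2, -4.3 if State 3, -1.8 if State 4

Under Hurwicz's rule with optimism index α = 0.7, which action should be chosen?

CropB: 0.7·8.6 + 0.3·2.0 = 6.62
CropG: 0.7·8.2 + 0.3·1.6 = 6.22
CropF: 0.7·9.5 + 0.3·(-5.0) = 5.15
CropD: 0.7·6.9 + 0.3·3.8 = 5.97
CropH: 0.7·9.3 + 0.3·(-4.3) = 5.22
Highest Hurwicz score = 6.62 → CropB.

CropB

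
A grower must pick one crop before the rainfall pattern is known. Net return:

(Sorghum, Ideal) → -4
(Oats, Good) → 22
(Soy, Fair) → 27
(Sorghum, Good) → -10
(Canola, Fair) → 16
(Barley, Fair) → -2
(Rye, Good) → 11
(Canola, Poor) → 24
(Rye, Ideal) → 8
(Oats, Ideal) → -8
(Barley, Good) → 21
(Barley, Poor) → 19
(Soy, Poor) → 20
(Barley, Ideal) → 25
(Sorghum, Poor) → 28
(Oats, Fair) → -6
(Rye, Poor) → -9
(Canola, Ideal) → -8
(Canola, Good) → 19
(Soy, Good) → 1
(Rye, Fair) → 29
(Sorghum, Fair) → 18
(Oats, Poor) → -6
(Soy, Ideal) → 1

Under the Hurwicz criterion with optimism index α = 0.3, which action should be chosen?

Sorghum: 0.3·28 + 0.7·(-10) = 1.4
Barley: 0.3·25 + 0.7·(-2) = 6.1
Soy: 0.3·27 + 0.7·1 = 8.8
Oats: 0.3·22 + 0.7·(-8) = 1
Canola: 0.3·24 + 0.7·(-8) = 1.6
Rye: 0.3·29 + 0.7·(-9) = 2.4
Highest Hurwicz score = 8.8 → Soy.

Soy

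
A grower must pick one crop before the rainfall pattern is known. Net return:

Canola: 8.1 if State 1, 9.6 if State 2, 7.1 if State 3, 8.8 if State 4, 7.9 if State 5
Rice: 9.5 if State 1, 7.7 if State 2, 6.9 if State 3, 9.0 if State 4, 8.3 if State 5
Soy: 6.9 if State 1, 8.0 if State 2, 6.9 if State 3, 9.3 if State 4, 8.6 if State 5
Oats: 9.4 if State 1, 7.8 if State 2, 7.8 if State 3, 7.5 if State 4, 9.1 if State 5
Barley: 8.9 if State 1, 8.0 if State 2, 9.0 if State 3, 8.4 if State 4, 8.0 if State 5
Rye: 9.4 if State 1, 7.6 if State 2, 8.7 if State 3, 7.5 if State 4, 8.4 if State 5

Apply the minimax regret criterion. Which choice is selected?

Barley

Column bests: State 1=9.5, State 2=9.6, State 3=9.0, State 4=9.3, State 5=9.1.
Canola regrets: 1.4, 0.0, 1.9, 0.5, 1.2 → max 1.9
Rice regrets: 0.0, 1.9, 2.1, 0.3, 0.8 → max 2.1
Soy regrets: 2.6, 1.6, 2.1, 0.0, 0.5 → max 2.6
Oats regrets: 0.1, 1.8, 1.2, 1.8, 0.0 → max 1.8
Barley regrets: 0.6, 1.6, 0.0, 0.9, 1.1 → max 1.6
Rye regrets: 0.1, 2.0, 0.3, 1.8, 0.7 → max 2.0
Smallest max regret = 1.6 → Barley.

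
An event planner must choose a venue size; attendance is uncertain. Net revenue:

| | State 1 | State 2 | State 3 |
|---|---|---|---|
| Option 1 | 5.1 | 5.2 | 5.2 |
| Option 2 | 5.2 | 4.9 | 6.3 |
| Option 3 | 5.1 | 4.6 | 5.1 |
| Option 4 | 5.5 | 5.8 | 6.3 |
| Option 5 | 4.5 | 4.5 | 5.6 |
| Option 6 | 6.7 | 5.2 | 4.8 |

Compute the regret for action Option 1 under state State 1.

1.6

Best payoff under State 1 is 6.7.
Regret = 6.7 − 5.1 = 1.6.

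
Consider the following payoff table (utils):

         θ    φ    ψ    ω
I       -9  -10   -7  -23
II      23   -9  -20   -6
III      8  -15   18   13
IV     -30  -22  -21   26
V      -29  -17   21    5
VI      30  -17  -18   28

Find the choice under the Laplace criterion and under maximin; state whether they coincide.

laplace → III; maximin → III (agree)

Row averages: I=-12.25, II=-3, III=6, IV=-11.75, V=-5, VI=5.75
Highest average = 6 → III.
Row minima: I=-23, II=-20, III=-15, IV=-30, V=-29, VI=-18
Best worst-case = -15 → III.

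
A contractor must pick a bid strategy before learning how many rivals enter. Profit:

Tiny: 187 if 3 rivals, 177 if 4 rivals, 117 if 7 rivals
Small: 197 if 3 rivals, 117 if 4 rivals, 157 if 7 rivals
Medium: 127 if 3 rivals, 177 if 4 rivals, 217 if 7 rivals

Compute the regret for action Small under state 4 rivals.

60

Best payoff under 4 rivals is 177.
Regret = 177 − 117 = 60.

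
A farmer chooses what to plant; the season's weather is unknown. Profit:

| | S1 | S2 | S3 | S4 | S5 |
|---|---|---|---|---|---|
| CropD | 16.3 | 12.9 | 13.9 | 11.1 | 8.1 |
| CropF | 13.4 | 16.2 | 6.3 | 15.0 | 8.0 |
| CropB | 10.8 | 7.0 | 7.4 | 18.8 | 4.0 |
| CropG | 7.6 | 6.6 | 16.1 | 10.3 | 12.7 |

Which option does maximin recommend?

Row minima: CropD=8.1, CropF=6.3, CropB=4.0, CropG=6.6
Best worst-case = 8.1 → CropD.

CropD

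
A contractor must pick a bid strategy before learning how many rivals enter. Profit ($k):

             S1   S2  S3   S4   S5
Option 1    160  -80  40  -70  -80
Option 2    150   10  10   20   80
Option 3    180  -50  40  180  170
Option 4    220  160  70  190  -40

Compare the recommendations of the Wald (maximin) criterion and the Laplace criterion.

maximin → Option 2; laplace → Option 4 (disagree)

Row minima: Option 1=-80, Option 2=10, Option 3=-50, Option 4=-40
Best worst-case = 10 → Option 2.
Row averages: Option 1=-6, Option 2=54, Option 3=104, Option 4=120
Highest average = 120 → Option 4.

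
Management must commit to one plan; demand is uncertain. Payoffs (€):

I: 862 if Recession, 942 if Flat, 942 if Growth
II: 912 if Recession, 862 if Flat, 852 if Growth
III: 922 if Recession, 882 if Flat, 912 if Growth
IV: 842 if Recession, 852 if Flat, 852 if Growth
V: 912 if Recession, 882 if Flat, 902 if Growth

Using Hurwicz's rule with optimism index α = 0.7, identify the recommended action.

I

I: 0.7·942 + 0.3·862 = 918
II: 0.7·912 + 0.3·852 = 894
III: 0.7·922 + 0.3·882 = 910
IV: 0.7·852 + 0.3·842 = 849
V: 0.7·912 + 0.3·882 = 903
Highest Hurwicz score = 918 → I.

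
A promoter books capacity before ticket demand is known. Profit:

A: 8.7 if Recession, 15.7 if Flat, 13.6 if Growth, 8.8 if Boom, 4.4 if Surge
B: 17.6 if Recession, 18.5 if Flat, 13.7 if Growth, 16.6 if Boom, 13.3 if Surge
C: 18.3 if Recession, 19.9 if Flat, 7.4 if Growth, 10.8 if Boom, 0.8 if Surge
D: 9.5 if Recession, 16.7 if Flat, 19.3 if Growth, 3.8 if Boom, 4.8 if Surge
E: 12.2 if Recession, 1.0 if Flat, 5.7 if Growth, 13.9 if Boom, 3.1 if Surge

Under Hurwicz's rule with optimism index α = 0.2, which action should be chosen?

A: 0.2·15.7 + 0.8·4.4 = 6.66
B: 0.2·18.5 + 0.8·13.3 = 14.34
C: 0.2·19.9 + 0.8·0.8 = 4.62
D: 0.2·19.3 + 0.8·3.8 = 6.9
E: 0.2·13.9 + 0.8·1.0 = 3.58
Highest Hurwicz score = 14.34 → B.

B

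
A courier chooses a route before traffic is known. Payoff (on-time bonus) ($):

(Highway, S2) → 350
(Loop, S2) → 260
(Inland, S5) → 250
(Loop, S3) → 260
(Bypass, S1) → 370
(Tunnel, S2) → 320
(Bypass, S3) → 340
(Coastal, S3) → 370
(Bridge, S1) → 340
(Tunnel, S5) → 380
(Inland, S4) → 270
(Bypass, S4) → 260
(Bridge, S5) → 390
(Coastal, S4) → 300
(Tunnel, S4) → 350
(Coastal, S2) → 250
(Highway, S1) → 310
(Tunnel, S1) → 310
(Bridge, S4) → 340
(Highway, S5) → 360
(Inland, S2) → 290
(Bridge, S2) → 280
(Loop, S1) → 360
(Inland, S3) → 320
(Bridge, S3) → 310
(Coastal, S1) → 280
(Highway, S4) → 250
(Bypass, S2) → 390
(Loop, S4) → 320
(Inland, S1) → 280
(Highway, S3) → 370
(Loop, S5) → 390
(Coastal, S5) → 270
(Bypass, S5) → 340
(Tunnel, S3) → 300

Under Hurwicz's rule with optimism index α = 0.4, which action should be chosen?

Bypass: 0.4·390 + 0.6·260 = 312
Tunnel: 0.4·380 + 0.6·300 = 332
Highway: 0.4·370 + 0.6·250 = 298
Coastal: 0.4·370 + 0.6·250 = 298
Bridge: 0.4·390 + 0.6·280 = 324
Loop: 0.4·390 + 0.6·260 = 312
Inland: 0.4·320 + 0.6·250 = 278
Highest Hurwicz score = 332 → Tunnel.

Tunnel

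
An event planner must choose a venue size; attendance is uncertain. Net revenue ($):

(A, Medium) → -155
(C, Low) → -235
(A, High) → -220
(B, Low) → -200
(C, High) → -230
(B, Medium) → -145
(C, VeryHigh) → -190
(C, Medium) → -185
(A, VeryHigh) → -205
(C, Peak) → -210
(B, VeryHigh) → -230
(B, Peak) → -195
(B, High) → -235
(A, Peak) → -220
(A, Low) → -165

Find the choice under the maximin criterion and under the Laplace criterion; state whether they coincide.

Row minima: A=-220, B=-235, C=-235
Best worst-case = -220 → A.
Row averages: A=-193, B=-201, C=-210
Highest average = -193 → A.

maximin → A; laplace → A (agree)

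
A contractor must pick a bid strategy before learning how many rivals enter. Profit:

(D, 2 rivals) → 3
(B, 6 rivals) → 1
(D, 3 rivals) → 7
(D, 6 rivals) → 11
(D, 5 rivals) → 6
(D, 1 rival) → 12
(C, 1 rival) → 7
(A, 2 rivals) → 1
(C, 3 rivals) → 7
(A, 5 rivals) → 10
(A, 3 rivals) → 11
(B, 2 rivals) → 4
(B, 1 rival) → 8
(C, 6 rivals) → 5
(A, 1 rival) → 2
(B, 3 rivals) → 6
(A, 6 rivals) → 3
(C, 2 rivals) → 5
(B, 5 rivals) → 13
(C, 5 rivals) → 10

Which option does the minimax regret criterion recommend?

C

Column bests: 1 rival=12, 2 rivals=5, 3 rivals=11, 5 rivals=13, 6 rivals=11.
A regrets: 10, 4, 0, 3, 8 → max 10
B regrets: 4, 1, 5, 0, 10 → max 10
C regrets: 5, 0, 4, 3, 6 → max 6
D regrets: 0, 2, 4, 7, 0 → max 7
Smallest max regret = 6 → C.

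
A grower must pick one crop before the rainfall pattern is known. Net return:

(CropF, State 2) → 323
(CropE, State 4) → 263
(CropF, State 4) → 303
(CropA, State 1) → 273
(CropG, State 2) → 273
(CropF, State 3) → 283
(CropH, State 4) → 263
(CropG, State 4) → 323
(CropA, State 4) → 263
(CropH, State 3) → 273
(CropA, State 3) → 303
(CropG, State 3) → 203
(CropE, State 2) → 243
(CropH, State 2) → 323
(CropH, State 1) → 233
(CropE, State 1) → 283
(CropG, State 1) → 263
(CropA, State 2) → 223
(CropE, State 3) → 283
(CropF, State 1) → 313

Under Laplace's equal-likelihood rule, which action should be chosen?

Row averages: CropG=265.5, CropE=268, CropF=305.5, CropH=273, CropA=265.5
Highest average = 305.5 → CropF.

CropF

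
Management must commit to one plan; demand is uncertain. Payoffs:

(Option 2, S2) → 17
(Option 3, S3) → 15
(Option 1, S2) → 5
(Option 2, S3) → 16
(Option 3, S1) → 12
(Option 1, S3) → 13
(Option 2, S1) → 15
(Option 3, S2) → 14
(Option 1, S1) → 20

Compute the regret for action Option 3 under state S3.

Best payoff under S3 is 16.
Regret = 16 − 15 = 1.

1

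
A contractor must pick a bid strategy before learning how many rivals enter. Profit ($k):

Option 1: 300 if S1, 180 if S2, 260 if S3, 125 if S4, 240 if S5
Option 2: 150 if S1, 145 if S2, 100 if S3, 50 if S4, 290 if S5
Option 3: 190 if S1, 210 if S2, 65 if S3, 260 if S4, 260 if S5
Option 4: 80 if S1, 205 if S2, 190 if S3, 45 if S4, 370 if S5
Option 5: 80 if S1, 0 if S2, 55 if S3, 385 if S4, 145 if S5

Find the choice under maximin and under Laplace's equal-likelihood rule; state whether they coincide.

maximin → Option 1; laplace → Option 1 (agree)

Row minima: Option 1=125, Option 2=50, Option 3=65, Option 4=45, Option 5=0
Best worst-case = 125 → Option 1.
Row averages: Option 1=221, Option 2=147, Option 3=197, Option 4=178, Option 5=133
Highest average = 221 → Option 1.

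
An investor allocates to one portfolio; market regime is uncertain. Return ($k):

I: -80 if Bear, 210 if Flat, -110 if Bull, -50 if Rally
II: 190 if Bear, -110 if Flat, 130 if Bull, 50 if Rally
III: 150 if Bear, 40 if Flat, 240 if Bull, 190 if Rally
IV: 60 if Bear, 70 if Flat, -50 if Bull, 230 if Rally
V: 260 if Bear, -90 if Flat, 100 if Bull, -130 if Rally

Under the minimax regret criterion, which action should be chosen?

Column bests: Bear=260, Flat=210, Bull=240, Rally=230.
I regrets: 340, 0, 350, 280 → max 350
II regrets: 70, 320, 110, 180 → max 320
III regrets: 110, 170, 0, 40 → max 170
IV regrets: 200, 140, 290, 0 → max 290
V regrets: 0, 300, 140, 360 → max 360
Smallest max regret = 170 → III.

III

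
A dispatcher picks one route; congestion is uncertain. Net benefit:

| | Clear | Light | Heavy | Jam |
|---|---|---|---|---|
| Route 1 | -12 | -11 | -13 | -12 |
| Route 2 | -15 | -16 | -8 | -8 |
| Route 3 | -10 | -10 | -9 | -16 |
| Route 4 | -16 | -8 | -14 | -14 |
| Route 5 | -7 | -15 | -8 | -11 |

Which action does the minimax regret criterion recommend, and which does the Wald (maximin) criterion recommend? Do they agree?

minimax regret → Route 1; maximin → Route 1 (agree)

Column bests: Clear=-7, Light=-8, Heavy=-8, Jam=-8.
Route 1 regrets: 5, 3, 5, 4 → max 5
Route 2 regrets: 8, 8, 0, 0 → max 8
Route 3 regrets: 3, 2, 1, 8 → max 8
Route 4 regrets: 9, 0, 6, 6 → max 9
Route 5 regrets: 0, 7, 0, 3 → max 7
Smallest max regret = 5 → Route 1.
Row minima: Route 1=-13, Route 2=-16, Route 3=-16, Route 4=-16, Route 5=-15
Best worst-case = -13 → Route 1.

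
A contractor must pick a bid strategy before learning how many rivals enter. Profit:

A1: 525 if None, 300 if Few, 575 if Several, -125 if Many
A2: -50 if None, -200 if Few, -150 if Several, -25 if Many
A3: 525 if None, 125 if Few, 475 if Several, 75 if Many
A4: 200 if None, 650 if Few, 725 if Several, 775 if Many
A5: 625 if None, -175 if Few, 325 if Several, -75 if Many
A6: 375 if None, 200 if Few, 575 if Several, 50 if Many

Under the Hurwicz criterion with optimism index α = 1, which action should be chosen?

A4

A1: 1·575 + 0·(-125) = 575
A2: 1·(-25) + 0·(-200) = -25
A3: 1·525 + 0·75 = 525
A4: 1·775 + 0·200 = 775
A5: 1·625 + 0·(-175) = 625
A6: 1·575 + 0·50 = 575
Highest Hurwicz score = 775 → A4.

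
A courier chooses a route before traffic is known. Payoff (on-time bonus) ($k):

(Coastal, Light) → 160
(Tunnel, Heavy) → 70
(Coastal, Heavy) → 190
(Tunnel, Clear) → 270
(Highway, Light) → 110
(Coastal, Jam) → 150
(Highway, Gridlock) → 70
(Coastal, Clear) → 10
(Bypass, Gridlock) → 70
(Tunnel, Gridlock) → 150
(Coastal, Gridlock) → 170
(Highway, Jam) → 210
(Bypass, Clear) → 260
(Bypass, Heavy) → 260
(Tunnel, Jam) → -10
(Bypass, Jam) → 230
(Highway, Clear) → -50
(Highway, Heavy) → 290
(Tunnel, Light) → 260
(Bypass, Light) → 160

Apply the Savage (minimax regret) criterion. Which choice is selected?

Column bests: Clear=270, Light=260, Heavy=290, Jam=230, Gridlock=170.
Coastal regrets: 260, 100, 100, 80, 0 → max 260
Bypass regrets: 10, 100, 30, 0, 100 → max 100
Tunnel regrets: 0, 0, 220, 240, 20 → max 240
Highway regrets: 320, 150, 0, 20, 100 → max 320
Smallest max regret = 100 → Bypass.

Bypass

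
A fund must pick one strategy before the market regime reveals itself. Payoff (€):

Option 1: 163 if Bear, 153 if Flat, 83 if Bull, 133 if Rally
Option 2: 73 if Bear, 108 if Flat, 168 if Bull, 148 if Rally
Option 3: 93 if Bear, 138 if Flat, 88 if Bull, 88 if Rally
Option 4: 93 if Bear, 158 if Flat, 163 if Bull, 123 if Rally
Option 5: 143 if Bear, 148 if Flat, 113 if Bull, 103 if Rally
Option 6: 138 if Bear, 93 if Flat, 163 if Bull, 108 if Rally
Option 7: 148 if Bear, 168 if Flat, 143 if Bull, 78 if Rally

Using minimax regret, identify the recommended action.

Option 5

Column bests: Bear=163, Flat=168, Bull=168, Rally=148.
Option 1 regrets: 0, 15, 85, 15 → max 85
Option 2 regrets: 90, 60, 0, 0 → max 90
Option 3 regrets: 70, 30, 80, 60 → max 80
Option 4 regrets: 70, 10, 5, 25 → max 70
Option 5 regrets: 20, 20, 55, 45 → max 55
Option 6 regrets: 25, 75, 5, 40 → max 75
Option 7 regrets: 15, 0, 25, 70 → max 70
Smallest max regret = 55 → Option 5.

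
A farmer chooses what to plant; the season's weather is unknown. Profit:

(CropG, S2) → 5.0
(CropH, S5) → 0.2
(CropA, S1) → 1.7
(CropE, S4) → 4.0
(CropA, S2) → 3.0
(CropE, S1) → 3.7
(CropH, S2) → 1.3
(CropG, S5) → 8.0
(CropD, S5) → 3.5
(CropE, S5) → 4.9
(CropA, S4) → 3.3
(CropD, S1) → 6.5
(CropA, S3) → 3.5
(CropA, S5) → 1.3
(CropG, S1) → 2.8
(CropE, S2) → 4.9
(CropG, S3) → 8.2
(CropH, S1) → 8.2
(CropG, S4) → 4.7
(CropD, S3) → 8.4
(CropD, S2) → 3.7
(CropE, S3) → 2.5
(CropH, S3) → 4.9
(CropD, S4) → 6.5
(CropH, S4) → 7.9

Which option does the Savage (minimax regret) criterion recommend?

CropD

Column bests: S1=8.2, S2=5.0, S3=8.4, S4=7.9, S5=8.0.
CropE regrets: 4.5, 0.1, 5.9, 3.9, 3.1 → max 5.9
CropA regrets: 6.5, 2.0, 4.9, 4.6, 6.7 → max 6.7
CropD regrets: 1.7, 1.3, 0.0, 1.4, 4.5 → max 4.5
CropG regrets: 5.4, 0.0, 0.2, 3.2, 0.0 → max 5.4
CropH regrets: 0.0, 3.7, 3.5, 0.0, 7.8 → max 7.8
Smallest max regret = 4.5 → CropD.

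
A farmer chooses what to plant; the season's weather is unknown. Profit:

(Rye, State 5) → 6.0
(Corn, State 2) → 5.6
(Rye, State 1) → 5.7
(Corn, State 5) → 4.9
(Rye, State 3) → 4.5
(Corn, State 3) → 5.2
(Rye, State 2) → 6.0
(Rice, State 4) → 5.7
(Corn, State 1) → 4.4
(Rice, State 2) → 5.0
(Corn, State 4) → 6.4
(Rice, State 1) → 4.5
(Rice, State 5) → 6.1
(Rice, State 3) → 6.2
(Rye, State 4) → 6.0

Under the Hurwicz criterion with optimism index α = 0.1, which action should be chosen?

Rice: 0.1·6.2 + 0.9·4.5 = 4.67
Corn: 0.1·6.4 + 0.9·4.4 = 4.6
Rye: 0.1·6.0 + 0.9·4.5 = 4.65
Highest Hurwicz score = 4.67 → Rice.

Rice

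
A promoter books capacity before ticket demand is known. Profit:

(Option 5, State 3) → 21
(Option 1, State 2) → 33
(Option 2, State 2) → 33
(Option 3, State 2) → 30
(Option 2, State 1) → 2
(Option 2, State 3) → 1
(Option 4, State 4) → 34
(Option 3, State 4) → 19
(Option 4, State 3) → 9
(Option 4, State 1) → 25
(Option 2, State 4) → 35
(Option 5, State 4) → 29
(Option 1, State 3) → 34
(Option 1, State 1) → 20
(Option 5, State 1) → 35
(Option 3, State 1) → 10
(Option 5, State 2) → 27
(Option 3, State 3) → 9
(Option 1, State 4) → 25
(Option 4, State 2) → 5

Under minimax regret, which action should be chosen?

Option 5

Column bests: State 1=35, State 2=33, State 3=34, State 4=35.
Option 1 regrets: 15, 0, 0, 10 → max 15
Option 2 regrets: 33, 0, 33, 0 → max 33
Option 3 regrets: 25, 3, 25, 16 → max 25
Option 4 regrets: 10, 28, 25, 1 → max 28
Option 5 regrets: 0, 6, 13, 6 → max 13
Smallest max regret = 13 → Option 5.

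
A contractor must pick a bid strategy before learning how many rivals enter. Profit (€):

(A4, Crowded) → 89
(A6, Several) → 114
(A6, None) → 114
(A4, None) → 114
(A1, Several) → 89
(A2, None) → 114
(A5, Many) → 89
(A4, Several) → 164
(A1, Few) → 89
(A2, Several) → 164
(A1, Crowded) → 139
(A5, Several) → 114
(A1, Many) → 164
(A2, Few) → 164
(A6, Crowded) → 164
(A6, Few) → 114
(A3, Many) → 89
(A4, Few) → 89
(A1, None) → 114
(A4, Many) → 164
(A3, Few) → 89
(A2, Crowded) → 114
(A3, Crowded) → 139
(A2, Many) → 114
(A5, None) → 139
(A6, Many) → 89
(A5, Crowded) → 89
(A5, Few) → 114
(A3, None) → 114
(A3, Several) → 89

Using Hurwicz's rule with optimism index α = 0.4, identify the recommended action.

A1: 0.4·164 + 0.6·89 = 119
A2: 0.4·164 + 0.6·114 = 134
A3: 0.4·139 + 0.6·89 = 109
A4: 0.4·164 + 0.6·89 = 119
A5: 0.4·139 + 0.6·89 = 109
A6: 0.4·164 + 0.6·89 = 119
Highest Hurwicz score = 134 → A2.

A2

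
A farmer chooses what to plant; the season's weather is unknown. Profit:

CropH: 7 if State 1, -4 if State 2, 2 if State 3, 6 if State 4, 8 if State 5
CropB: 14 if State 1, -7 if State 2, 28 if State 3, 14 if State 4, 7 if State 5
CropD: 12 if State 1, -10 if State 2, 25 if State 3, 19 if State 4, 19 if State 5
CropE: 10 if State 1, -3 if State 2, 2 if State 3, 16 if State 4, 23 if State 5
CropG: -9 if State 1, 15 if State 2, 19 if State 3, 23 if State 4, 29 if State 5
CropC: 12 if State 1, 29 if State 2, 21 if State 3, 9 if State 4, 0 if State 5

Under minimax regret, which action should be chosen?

Column bests: State 1=14, State 2=29, State 3=28, State 4=23, State 5=29.
CropH regrets: 7, 33, 26, 17, 21 → max 33
CropB regrets: 0, 36, 0, 9, 22 → max 36
CropD regrets: 2, 39, 3, 4, 10 → max 39
CropE regrets: 4, 32, 26, 7, 6 → max 32
CropG regrets: 23, 14, 9, 0, 0 → max 23
CropC regrets: 2, 0, 7, 14, 29 → max 29
Smallest max regret = 23 → CropG.

CropG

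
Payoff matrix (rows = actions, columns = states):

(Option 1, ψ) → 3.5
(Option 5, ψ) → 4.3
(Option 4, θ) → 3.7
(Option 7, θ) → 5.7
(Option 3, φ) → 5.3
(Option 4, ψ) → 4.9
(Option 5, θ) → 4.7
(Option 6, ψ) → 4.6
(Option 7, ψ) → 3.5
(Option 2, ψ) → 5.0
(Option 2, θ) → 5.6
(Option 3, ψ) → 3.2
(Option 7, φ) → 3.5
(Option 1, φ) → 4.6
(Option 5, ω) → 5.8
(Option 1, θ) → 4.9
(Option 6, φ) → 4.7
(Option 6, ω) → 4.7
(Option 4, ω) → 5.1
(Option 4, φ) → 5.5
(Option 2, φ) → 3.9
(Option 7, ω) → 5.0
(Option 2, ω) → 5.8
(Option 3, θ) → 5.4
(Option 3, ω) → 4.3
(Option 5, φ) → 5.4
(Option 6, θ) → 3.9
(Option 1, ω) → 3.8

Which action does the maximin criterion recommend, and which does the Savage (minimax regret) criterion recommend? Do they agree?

Row minima: Option 1=3.5, Option 2=3.9, Option 3=3.2, Option 4=3.7, Option 5=4.3, Option 6=3.9, Option 7=3.5
Best worst-case = 4.3 → Option 5.
Column bests: θ=5.7, φ=5.5, ψ=5.0, ω=5.8.
Option 1 regrets: 0.8, 0.9, 1.5, 2.0 → max 2.0
Option 2 regrets: 0.1, 1.6, 0.0, 0.0 → max 1.6
Option 3 regrets: 0.3, 0.2, 1.8, 1.5 → max 1.8
Option 4 regrets: 2.0, 0.0, 0.1, 0.7 → max 2.0
Option 5 regrets: 1.0, 0.1, 0.7, 0.0 → max 1.0
Option 6 regrets: 1.8, 0.8, 0.4, 1.1 → max 1.8
Option 7 regrets: 0.0, 2.0, 1.5, 0.8 → max 2.0
Smallest max regret = 1.0 → Option 5.

maximin → Option 5; minimax regret → Option 5 (agree)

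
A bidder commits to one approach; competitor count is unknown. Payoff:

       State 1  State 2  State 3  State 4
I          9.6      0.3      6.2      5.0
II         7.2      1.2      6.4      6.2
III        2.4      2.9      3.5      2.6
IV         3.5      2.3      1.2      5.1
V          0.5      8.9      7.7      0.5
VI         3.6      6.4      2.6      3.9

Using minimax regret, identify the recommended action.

VI

Column bests: State 1=9.6, State 2=8.9, State 3=7.7, State 4=6.2.
I regrets: 0.0, 8.6, 1.5, 1.2 → max 8.6
II regrets: 2.4, 7.7, 1.3, 0.0 → max 7.7
III regrets: 7.2, 6.0, 4.2, 3.6 → max 7.2
IV regrets: 6.1, 6.6, 6.5, 1.1 → max 6.6
V regrets: 9.1, 0.0, 0.0, 5.7 → max 9.1
VI regrets: 6.0, 2.5, 5.1, 2.3 → max 6.0
Smallest max regret = 6.0 → VI.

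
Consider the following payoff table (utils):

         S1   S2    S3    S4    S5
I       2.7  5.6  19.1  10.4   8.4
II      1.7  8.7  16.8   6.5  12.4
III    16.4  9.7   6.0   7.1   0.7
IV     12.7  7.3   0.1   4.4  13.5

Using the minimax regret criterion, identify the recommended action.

Column bests: S1=16.4, S2=9.7, S3=19.1, S4=10.4, S5=13.5.
I regrets: 13.7, 4.1, 0.0, 0.0, 5.1 → max 13.7
II regrets: 14.7, 1.0, 2.3, 3.9, 1.1 → max 14.7
III regrets: 0.0, 0.0, 13.1, 3.3, 12.8 → max 13.1
IV regrets: 3.7, 2.4, 19.0, 6.0, 0.0 → max 19.0
Smallest max regret = 13.1 → III.

III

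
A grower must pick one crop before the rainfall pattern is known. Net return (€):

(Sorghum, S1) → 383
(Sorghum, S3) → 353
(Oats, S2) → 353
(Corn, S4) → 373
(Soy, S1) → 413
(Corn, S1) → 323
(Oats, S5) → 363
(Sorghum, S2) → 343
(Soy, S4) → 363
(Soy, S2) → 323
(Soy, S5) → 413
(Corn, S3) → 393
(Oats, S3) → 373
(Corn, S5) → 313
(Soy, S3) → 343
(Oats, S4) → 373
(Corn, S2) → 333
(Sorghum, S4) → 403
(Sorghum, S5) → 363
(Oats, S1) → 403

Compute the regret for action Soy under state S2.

30

Best payoff under S2 is 353.
Regret = 353 − 323 = 30.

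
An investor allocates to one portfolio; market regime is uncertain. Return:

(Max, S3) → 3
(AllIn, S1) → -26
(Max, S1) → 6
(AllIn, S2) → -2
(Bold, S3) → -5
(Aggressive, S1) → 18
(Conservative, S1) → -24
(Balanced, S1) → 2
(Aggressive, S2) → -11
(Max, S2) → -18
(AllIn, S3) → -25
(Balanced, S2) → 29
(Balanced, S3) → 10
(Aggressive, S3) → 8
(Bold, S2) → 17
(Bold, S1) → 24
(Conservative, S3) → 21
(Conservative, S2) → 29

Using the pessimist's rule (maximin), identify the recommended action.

Row minima: Conservative=-24, Balanced=2, Aggressive=-11, Bold=-5, AllIn=-26, Max=-18
Best worst-case = 2 → Balanced.

Balanced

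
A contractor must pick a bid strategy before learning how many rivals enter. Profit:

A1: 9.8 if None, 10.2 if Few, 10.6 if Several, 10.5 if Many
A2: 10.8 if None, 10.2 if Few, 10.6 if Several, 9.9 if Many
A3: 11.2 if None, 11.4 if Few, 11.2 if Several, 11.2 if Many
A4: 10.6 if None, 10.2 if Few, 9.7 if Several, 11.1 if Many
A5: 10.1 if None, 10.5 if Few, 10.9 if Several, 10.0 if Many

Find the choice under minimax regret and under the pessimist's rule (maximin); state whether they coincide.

minimax regret → A3; maximin → A3 (agree)

Column bests: None=11.2, Few=11.4, Several=11.2, Many=11.2.
A1 regrets: 1.4, 1.2, 0.6, 0.7 → max 1.4
A2 regrets: 0.4, 1.2, 0.6, 1.3 → max 1.3
A3 regrets: 0.0, 0.0, 0.0, 0.0 → max 0.0
A4 regrets: 0.6, 1.2, 1.5, 0.1 → max 1.5
A5 regrets: 1.1, 0.9, 0.3, 1.2 → max 1.2
Smallest max regret = 0.0 → A3.
Row minima: A1=9.8, A2=9.9, A3=11.2, A4=9.7, A5=10.0
Best worst-case = 11.2 → A3.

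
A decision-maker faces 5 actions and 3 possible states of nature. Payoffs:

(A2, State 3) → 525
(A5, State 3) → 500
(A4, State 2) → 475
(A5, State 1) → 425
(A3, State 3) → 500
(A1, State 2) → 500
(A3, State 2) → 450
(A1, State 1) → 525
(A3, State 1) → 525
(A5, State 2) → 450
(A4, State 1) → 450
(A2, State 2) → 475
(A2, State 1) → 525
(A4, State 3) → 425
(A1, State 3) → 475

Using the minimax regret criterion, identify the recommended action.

A2

Column bests: State 1=525, State 2=500, State 3=525.
A1 regrets: 0, 0, 50 → max 50
A2 regrets: 0, 25, 0 → max 25
A3 regrets: 0, 50, 25 → max 50
A4 regrets: 75, 25, 100 → max 100
A5 regrets: 100, 50, 25 → max 100
Smallest max regret = 25 → A2.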